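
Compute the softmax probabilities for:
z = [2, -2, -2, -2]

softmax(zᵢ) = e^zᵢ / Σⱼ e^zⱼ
p = [0.9479, 0.0174, 0.0174, 0.0174]

exp(z) = [7.389, 0.1353, 0.1353, 0.1353]
Sum = 7.795
p = [0.9479, 0.0174, 0.0174, 0.0174]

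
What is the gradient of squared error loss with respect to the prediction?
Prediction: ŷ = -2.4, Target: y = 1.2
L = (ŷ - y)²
∂L/∂ŷ = -7.2

∂L/∂ŷ = 2(ŷ - y) = 2(-2.4 - 1.2) = 2(-3.6) = -7.2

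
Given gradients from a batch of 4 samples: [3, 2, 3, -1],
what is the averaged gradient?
Average gradient = 1.75

Average = (1/4)(3 + 2 + 3 + -1) = 7/4 = 1.75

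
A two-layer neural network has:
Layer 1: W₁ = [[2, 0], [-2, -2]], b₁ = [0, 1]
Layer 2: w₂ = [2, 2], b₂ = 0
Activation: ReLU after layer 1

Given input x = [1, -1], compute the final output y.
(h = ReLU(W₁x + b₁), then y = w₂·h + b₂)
y = 6

Layer 1 pre-activation: z₁ = [2, 1]
After ReLU: h = [2, 1]
Layer 2 output: y = 2×2 + 2×1 + 0 = 6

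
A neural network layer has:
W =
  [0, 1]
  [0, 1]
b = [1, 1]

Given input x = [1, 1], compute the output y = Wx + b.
y = [2, 2]

Wx = [0×1 + 1×1, 0×1 + 1×1]
   = [1, 1]
y = Wx + b = [1 + 1, 1 + 1] = [2, 2]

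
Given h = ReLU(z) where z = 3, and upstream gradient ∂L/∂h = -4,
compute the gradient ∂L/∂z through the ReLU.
∂L/∂z = -4

h = ReLU(3) = 3
Since z > 0: ∂h/∂z = 1
∂L/∂z = ∂L/∂h · ∂h/∂z = -4 × 1 = -4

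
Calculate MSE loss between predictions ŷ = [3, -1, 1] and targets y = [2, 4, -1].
MSE = 10

MSE = (1/3)((3-2)² + (-1-4)² + (1--1)²) = (1/3)(1 + 25 + 4) = 10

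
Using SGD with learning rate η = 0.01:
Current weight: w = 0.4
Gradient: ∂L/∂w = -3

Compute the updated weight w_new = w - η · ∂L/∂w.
w_new = 0.43

w_new = w - η·∂L/∂w = 0.4 - 0.01×(-3) = 0.4 - (-0.03) = 0.43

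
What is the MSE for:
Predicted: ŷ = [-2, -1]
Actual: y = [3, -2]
MSE = 13

MSE = (1/2)((-2-3)² + (-1--2)²) = (1/2)(25 + 1) = 13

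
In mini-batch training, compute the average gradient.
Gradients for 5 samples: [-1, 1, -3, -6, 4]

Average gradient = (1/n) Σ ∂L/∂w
Average gradient = -1

Average = (1/5)(-1 + 1 + -3 + -6 + 4) = -5/5 = -1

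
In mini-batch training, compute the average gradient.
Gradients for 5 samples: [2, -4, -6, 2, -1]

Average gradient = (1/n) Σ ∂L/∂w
Average gradient = -1.4

Average = (1/5)(2 + -4 + -6 + 2 + -1) = -7/5 = -1.4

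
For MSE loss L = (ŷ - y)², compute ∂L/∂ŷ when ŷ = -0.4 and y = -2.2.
∂L/∂ŷ = 3.6

∂L/∂ŷ = 2(ŷ - y) = 2(-0.4 - -2.2) = 2(1.8) = 3.6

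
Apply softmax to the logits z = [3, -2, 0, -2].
p = [0.9405, 0.0063, 0.0468, 0.0063]

exp(z) = [20.09, 0.1353, 1, 0.1353]
Sum = 21.36
p = [0.9405, 0.0063, 0.0468, 0.0063]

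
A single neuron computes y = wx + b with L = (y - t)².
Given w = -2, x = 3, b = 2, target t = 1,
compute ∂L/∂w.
∂L/∂w = -30

y = wx + b = (-2)(3) + 2 = -4
∂L/∂y = 2(y - t) = 2(-4 - 1) = -10
∂y/∂w = x = 3
∂L/∂w = ∂L/∂y · ∂y/∂w = -10 × 3 = -30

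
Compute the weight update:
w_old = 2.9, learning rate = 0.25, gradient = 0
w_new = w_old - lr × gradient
w_new = 2.9

w_new = w - η·∂L/∂w = 2.9 - 0.25×(0) = 2.9 - (0) = 2.9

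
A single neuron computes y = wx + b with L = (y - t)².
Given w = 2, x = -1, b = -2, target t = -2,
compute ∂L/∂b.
∂L/∂b = -4

y = wx + b = (2)(-1) + -2 = -4
∂L/∂y = 2(y - t) = 2(-4 - -2) = -4
∂y/∂b = 1
∂L/∂b = ∂L/∂y · ∂y/∂b = -4 × 1 = -4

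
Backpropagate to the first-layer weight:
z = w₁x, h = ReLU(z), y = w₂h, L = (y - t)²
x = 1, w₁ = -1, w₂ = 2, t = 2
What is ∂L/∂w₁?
∂L/∂w₁ = 0

Forward pass:
z = w₁x = -1×1 = -1
h = ReLU(-1) = 0
y = w₂h = 2×0 = 0

Backward pass:
∂L/∂y = 2(y - t) = 2(0 - 2) = -4
∂y/∂h = w₂ = 2
∂h/∂z = 0 (ReLU derivative)
∂z/∂w₁ = x = 1

∂L/∂w₁ = -4 × 2 × 0 × 1 = 0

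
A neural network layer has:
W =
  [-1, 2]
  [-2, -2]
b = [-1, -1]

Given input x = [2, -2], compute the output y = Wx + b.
y = [-7, -1]

Wx = [-1×2 + 2×-2, -2×2 + -2×-2]
   = [-6, 0]
y = Wx + b = [-6 + -1, 0 + -1] = [-7, -1]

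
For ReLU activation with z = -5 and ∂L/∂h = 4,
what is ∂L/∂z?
∂L/∂z = 0

h = ReLU(-5) = 0
Since z < 0: ∂h/∂z = 0
∂L/∂z = ∂L/∂h · ∂h/∂z = 4 × 0 = 0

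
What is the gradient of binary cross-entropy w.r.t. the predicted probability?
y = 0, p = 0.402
∂L/∂p = 1.672

∂L/∂p = -y/p + (1-y)/(1-p) = 0 + 1/0.598 = 1.672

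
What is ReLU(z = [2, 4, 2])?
h = [2, 4, 2]

ReLU applied element-wise: max(0,2)=2, max(0,4)=4, max(0,2)=2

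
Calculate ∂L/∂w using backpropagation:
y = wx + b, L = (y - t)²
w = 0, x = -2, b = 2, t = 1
∂L/∂w = -4

y = wx + b = (0)(-2) + 2 = 2
∂L/∂y = 2(y - t) = 2(2 - 1) = 2
∂y/∂w = x = -2
∂L/∂w = ∂L/∂y · ∂y/∂w = 2 × -2 = -4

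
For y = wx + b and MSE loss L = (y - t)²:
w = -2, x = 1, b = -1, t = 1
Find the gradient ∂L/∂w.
∂L/∂w = -8

y = wx + b = (-2)(1) + -1 = -3
∂L/∂y = 2(y - t) = 2(-3 - 1) = -8
∂y/∂w = x = 1
∂L/∂w = ∂L/∂y · ∂y/∂w = -8 × 1 = -8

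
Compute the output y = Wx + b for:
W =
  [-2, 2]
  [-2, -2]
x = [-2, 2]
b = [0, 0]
y = [8, 0]

Wx = [-2×-2 + 2×2, -2×-2 + -2×2]
   = [8, 0]
y = Wx + b = [8 + 0, 0 + 0] = [8, 0]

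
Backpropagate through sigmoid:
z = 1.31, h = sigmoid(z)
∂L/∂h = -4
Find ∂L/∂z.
∂L/∂z = -0.6693

σ(1.31) = 0.7875
σ'(1.31) = σ(1.31)(1 - σ(1.31)) = 0.7875 × 0.2125 = 0.1673
∂L/∂z = ∂L/∂h · σ'(z) = -4 × 0.1673 = -0.6693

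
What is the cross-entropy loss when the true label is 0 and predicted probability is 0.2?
L = 0.2231

L = -0·log(0.2) - 1·log(0.8) = -log(0.8) = 0.2231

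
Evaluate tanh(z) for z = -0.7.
-0.6044

tanh(-0.7) = (e^(-0.7) - e^(0.7))/(e^(-0.7) + e^(0.7)) = -0.6044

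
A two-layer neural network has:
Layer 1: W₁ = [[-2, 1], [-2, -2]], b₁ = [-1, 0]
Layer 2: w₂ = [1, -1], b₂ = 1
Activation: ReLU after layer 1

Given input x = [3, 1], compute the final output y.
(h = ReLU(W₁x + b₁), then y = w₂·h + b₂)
y = 1

Layer 1 pre-activation: z₁ = [-6, -8]
After ReLU: h = [0, 0]
Layer 2 output: y = 1×0 + -1×0 + 1 = 1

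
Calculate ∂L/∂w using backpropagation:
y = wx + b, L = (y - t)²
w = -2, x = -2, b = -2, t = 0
∂L/∂w = -8

y = wx + b = (-2)(-2) + -2 = 2
∂L/∂y = 2(y - t) = 2(2 - 0) = 4
∂y/∂w = x = -2
∂L/∂w = ∂L/∂y · ∂y/∂w = 4 × -2 = -8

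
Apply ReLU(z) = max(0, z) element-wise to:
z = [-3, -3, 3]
h = [0, 0, 3]

ReLU applied element-wise: max(0,-3)=0, max(0,-3)=0, max(0,3)=3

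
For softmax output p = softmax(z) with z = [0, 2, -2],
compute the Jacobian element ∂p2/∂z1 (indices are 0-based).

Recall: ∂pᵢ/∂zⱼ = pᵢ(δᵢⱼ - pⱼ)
∂p2/∂z1 = -0.01376

p = softmax(z) = [0.1173, 0.8668, 0.01588]
p2 = 0.01588, p1 = 0.8668

∂p2/∂z1 = -p2 × p1 = -0.01588 × 0.8668 = -0.01376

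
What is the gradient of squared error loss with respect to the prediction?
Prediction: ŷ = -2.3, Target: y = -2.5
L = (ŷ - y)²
∂L/∂ŷ = 0.4

∂L/∂ŷ = 2(ŷ - y) = 2(-2.3 - -2.5) = 2(0.2) = 0.4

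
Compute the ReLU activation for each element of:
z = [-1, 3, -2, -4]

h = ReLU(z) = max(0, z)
h = [0, 3, 0, 0]

ReLU applied element-wise: max(0,-1)=0, max(0,3)=3, max(0,-2)=0, max(0,-4)=0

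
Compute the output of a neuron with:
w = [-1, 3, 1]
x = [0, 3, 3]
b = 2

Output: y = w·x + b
y = 14

y = (-1)(0) + (3)(3) + (1)(3) + 2 = 14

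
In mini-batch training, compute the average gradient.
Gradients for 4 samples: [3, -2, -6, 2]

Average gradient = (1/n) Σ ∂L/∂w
Average gradient = -0.75

Average = (1/4)(3 + -2 + -6 + 2) = -3/4 = -0.75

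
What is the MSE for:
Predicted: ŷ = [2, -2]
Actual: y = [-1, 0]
MSE = 6.5

MSE = (1/2)((2--1)² + (-2-0)²) = (1/2)(9 + 4) = 6.5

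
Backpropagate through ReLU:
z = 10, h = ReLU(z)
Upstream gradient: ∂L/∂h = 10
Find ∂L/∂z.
∂L/∂z = 10

h = ReLU(10) = 10
Since z > 0: ∂h/∂z = 1
∂L/∂z = ∂L/∂h · ∂h/∂z = 10 × 1 = 10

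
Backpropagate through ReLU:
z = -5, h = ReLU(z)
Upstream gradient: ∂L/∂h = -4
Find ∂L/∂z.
∂L/∂z = 0

h = ReLU(-5) = 0
Since z < 0: ∂h/∂z = 0
∂L/∂z = ∂L/∂h · ∂h/∂z = -4 × 0 = 0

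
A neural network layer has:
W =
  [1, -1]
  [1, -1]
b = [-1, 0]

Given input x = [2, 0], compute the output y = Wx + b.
y = [1, 2]

Wx = [1×2 + -1×0, 1×2 + -1×0]
   = [2, 2]
y = Wx + b = [2 + -1, 2 + 0] = [1, 2]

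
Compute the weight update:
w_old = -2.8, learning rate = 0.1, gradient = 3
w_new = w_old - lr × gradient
w_new = -3.1

w_new = w - η·∂L/∂w = -2.8 - 0.1×(3) = -2.8 - (0.3) = -3.1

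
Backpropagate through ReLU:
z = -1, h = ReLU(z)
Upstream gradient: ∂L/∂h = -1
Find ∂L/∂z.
∂L/∂z = 0

h = ReLU(-1) = 0
Since z < 0: ∂h/∂z = 0
∂L/∂z = ∂L/∂h · ∂h/∂z = -1 × 0 = 0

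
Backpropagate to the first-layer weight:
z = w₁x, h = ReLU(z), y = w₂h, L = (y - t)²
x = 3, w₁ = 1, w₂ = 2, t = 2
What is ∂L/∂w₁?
∂L/∂w₁ = 48

Forward pass:
z = w₁x = 1×3 = 3
h = ReLU(3) = 3
y = w₂h = 2×3 = 6

Backward pass:
∂L/∂y = 2(y - t) = 2(6 - 2) = 8
∂y/∂h = w₂ = 2
∂h/∂z = 1 (ReLU derivative)
∂z/∂w₁ = x = 3

∂L/∂w₁ = 8 × 2 × 1 × 3 = 48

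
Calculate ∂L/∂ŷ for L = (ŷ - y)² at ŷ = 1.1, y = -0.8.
∂L/∂ŷ = 3.8

∂L/∂ŷ = 2(ŷ - y) = 2(1.1 - -0.8) = 2(1.9) = 3.8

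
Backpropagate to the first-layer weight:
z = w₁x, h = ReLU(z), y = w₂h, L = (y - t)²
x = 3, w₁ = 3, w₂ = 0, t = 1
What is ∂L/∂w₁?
∂L/∂w₁ = 0

Forward pass:
z = w₁x = 3×3 = 9
h = ReLU(9) = 9
y = w₂h = 0×9 = 0

Backward pass:
∂L/∂y = 2(y - t) = 2(0 - 1) = -2
∂y/∂h = w₂ = 0
∂h/∂z = 1 (ReLU derivative)
∂z/∂w₁ = x = 3

∂L/∂w₁ = -2 × 0 × 1 × 3 = 0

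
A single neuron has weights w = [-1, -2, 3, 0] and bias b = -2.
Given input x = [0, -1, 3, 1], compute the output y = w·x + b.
y = 9

y = (-1)(0) + (-2)(-1) + (3)(3) + (0)(1) + -2 = 9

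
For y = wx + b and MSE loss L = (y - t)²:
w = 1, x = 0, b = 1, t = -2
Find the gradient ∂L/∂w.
∂L/∂w = 0

y = wx + b = (1)(0) + 1 = 1
∂L/∂y = 2(y - t) = 2(1 - -2) = 6
∂y/∂w = x = 0
∂L/∂w = ∂L/∂y · ∂y/∂w = 6 × 0 = 0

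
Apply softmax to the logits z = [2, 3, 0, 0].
p = [0.2507, 0.6815, 0.0339, 0.0339]

exp(z) = [7.389, 20.09, 1, 1]
Sum = 29.47
p = [0.2507, 0.6815, 0.0339, 0.0339]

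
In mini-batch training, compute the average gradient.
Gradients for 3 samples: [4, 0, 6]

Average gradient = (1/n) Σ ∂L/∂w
Average gradient = 3.333

Average = (1/3)(4 + 0 + 6) = 10/3 = 3.333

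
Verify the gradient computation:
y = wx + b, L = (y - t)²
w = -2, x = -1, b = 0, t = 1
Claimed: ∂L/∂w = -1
Incorrect

y = (-2)(-1) + 0 = 2
∂L/∂y = 2(y - t) = 2(2 - 1) = 2
∂y/∂w = x = -1
∂L/∂w = 2 × -1 = -2

Claimed value: -1
Incorrect: The correct gradient is -2.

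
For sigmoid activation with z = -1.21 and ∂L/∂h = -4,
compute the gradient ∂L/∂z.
∂L/∂z = -0.7078

σ(-1.21) = 0.2297
σ'(-1.21) = σ(-1.21)(1 - σ(-1.21)) = 0.2297 × 0.7703 = 0.1769
∂L/∂z = ∂L/∂h · σ'(z) = -4 × 0.1769 = -0.7078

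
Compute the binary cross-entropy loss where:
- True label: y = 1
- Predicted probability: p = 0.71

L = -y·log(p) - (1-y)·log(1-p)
L = 0.3425

L = -1·log(0.71) - 0·log(0.29) = -log(0.71) = 0.3425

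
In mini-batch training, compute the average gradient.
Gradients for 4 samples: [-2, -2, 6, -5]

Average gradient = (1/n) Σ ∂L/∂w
Average gradient = -0.75

Average = (1/4)(-2 + -2 + 6 + -5) = -3/4 = -0.75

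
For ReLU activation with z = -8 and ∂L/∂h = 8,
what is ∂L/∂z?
∂L/∂z = 0

h = ReLU(-8) = 0
Since z < 0: ∂h/∂z = 0
∂L/∂z = ∂L/∂h · ∂h/∂z = 8 × 0 = 0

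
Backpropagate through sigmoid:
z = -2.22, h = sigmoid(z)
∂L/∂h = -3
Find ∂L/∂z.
∂L/∂z = -0.2651

σ(-2.22) = 0.09797
σ'(-2.22) = σ(-2.22)(1 - σ(-2.22)) = 0.09797 × 0.902 = 0.08837
∂L/∂z = ∂L/∂h · σ'(z) = -3 × 0.08837 = -0.2651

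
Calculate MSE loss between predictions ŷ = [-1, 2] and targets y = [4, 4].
MSE = 14.5

MSE = (1/2)((-1-4)² + (2-4)²) = (1/2)(25 + 4) = 14.5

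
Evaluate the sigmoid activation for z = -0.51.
0.3752

sigmoid(-0.51) = 1/(1 + e^(0.51)) = 1/(1 + 1.665) = 0.3752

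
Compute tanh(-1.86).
-0.9527

tanh(-1.86) = (e^(-1.86) - e^(1.86))/(e^(-1.86) + e^(1.86)) = -0.9527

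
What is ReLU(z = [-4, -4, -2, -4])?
h = [0, 0, 0, 0]

ReLU applied element-wise: max(0,-4)=0, max(0,-4)=0, max(0,-2)=0, max(0,-4)=0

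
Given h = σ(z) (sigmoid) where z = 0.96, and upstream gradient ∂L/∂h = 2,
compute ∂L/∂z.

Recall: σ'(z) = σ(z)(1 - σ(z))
∂L/∂z = 0.4004

σ(0.96) = 0.7231
σ'(0.96) = σ(0.96)(1 - σ(0.96)) = 0.7231 × 0.2769 = 0.2002
∂L/∂z = ∂L/∂h · σ'(z) = 2 × 0.2002 = 0.4004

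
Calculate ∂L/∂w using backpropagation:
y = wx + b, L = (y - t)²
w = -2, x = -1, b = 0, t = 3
∂L/∂w = 2

y = wx + b = (-2)(-1) + 0 = 2
∂L/∂y = 2(y - t) = 2(2 - 3) = -2
∂y/∂w = x = -1
∂L/∂w = ∂L/∂y · ∂y/∂w = -2 × -1 = 2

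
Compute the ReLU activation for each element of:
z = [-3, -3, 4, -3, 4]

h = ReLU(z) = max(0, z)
h = [0, 0, 4, 0, 4]

ReLU applied element-wise: max(0,-3)=0, max(0,-3)=0, max(0,4)=4, max(0,-3)=0, max(0,4)=4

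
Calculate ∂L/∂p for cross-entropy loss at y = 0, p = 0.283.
∂L/∂p = 1.395

∂L/∂p = -y/p + (1-y)/(1-p) = 0 + 1/0.717 = 1.395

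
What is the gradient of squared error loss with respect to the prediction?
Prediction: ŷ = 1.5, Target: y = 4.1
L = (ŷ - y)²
∂L/∂ŷ = -5.2

∂L/∂ŷ = 2(ŷ - y) = 2(1.5 - 4.1) = 2(-2.6) = -5.2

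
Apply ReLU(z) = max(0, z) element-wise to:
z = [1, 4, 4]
h = [1, 4, 4]

ReLU applied element-wise: max(0,1)=1, max(0,4)=4, max(0,4)=4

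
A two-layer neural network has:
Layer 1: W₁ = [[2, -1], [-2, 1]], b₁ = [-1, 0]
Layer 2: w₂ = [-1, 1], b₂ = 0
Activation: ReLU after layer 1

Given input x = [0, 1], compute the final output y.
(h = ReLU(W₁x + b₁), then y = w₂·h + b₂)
y = 1

Layer 1 pre-activation: z₁ = [-2, 1]
After ReLU: h = [0, 1]
Layer 2 output: y = -1×0 + 1×1 + 0 = 1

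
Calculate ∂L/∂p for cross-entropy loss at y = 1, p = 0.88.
∂L/∂p = -1.136

∂L/∂p = -y/p + (1-y)/(1-p) = -1/0.88 + 0 = -1.136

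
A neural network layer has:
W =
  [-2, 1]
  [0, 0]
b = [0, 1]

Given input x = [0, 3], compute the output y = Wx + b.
y = [3, 1]

Wx = [-2×0 + 1×3, 0×0 + 0×3]
   = [3, 0]
y = Wx + b = [3 + 0, 0 + 1] = [3, 1]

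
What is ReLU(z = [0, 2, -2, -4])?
h = [0, 2, 0, 0]

ReLU applied element-wise: max(0,0)=0, max(0,2)=2, max(0,-2)=0, max(0,-4)=0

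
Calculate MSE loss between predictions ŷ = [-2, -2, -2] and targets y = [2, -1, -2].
MSE = 5.667

MSE = (1/3)((-2-2)² + (-2--1)² + (-2--2)²) = (1/3)(16 + 1 + 0) = 5.667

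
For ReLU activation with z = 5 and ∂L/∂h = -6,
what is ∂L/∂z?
∂L/∂z = -6

h = ReLU(5) = 5
Since z > 0: ∂h/∂z = 1
∂L/∂z = ∂L/∂h · ∂h/∂z = -6 × 1 = -6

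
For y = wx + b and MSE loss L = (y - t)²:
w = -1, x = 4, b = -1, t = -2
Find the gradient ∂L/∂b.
∂L/∂b = -6

y = wx + b = (-1)(4) + -1 = -5
∂L/∂y = 2(y - t) = 2(-5 - -2) = -6
∂y/∂b = 1
∂L/∂b = ∂L/∂y · ∂y/∂b = -6 × 1 = -6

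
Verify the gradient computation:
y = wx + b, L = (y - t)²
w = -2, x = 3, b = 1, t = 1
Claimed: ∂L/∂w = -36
Correct

y = (-2)(3) + 1 = -5
∂L/∂y = 2(y - t) = 2(-5 - 1) = -12
∂y/∂w = x = 3
∂L/∂w = -12 × 3 = -36

Claimed value: -36
Correct: The correct gradient is -36.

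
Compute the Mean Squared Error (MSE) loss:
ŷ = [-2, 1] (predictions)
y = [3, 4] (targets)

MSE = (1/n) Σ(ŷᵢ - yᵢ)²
MSE = 17

MSE = (1/2)((-2-3)² + (1-4)²) = (1/2)(25 + 9) = 17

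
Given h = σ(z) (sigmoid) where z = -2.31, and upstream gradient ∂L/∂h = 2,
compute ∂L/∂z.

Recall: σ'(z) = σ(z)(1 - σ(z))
∂L/∂z = 0.1643

σ(-2.31) = 0.0903
σ'(-2.31) = σ(-2.31)(1 - σ(-2.31)) = 0.0903 × 0.9097 = 0.08214
∂L/∂z = ∂L/∂h · σ'(z) = 2 × 0.08214 = 0.1643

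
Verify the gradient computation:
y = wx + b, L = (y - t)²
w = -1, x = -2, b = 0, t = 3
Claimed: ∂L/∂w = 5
Incorrect

y = (-1)(-2) + 0 = 2
∂L/∂y = 2(y - t) = 2(2 - 3) = -2
∂y/∂w = x = -2
∂L/∂w = -2 × -2 = 4

Claimed value: 5
Incorrect: The correct gradient is 4.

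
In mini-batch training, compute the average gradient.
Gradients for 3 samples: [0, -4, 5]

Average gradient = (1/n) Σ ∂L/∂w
Average gradient = 0.3333

Average = (1/3)(0 + -4 + 5) = 1/3 = 0.3333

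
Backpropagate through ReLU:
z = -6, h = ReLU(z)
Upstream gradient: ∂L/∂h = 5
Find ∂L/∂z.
∂L/∂z = 0

h = ReLU(-6) = 0
Since z < 0: ∂h/∂z = 0
∂L/∂z = ∂L/∂h · ∂h/∂z = 5 × 0 = 0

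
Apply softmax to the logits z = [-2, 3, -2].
p = [0.0066, 0.9867, 0.0066]

exp(z) = [0.1353, 20.09, 0.1353]
Sum = 20.36
p = [0.0066, 0.9867, 0.0066]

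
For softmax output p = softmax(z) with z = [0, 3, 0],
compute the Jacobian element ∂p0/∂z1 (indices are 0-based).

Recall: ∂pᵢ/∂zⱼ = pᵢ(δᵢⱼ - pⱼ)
∂p0/∂z1 = -0.04118

p = softmax(z) = [0.04528, 0.9094, 0.04528]
p0 = 0.04528, p1 = 0.9094

∂p0/∂z1 = -p0 × p1 = -0.04528 × 0.9094 = -0.04118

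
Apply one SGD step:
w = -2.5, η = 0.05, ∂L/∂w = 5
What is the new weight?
w_new = -2.75

w_new = w - η·∂L/∂w = -2.5 - 0.05×(5) = -2.5 - (0.25) = -2.75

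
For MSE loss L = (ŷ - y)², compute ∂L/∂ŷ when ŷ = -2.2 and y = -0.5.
∂L/∂ŷ = -3.4

∂L/∂ŷ = 2(ŷ - y) = 2(-2.2 - -0.5) = 2(-1.7) = -3.4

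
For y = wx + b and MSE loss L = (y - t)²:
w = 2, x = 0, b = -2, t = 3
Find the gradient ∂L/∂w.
∂L/∂w = 0

y = wx + b = (2)(0) + -2 = -2
∂L/∂y = 2(y - t) = 2(-2 - 3) = -10
∂y/∂w = x = 0
∂L/∂w = ∂L/∂y · ∂y/∂w = -10 × 0 = 0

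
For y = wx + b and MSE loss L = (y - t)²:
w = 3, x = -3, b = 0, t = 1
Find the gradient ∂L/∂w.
∂L/∂w = 60

y = wx + b = (3)(-3) + 0 = -9
∂L/∂y = 2(y - t) = 2(-9 - 1) = -20
∂y/∂w = x = -3
∂L/∂w = ∂L/∂y · ∂y/∂w = -20 × -3 = 60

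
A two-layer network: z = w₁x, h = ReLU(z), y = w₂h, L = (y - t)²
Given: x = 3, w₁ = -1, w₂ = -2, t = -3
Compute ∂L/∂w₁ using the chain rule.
∂L/∂w₁ = 0

Forward pass:
z = w₁x = -1×3 = -3
h = ReLU(-3) = 0
y = w₂h = -2×0 = 0

Backward pass:
∂L/∂y = 2(y - t) = 2(0 - -3) = 6
∂y/∂h = w₂ = -2
∂h/∂z = 0 (ReLU derivative)
∂z/∂w₁ = x = 3

∂L/∂w₁ = 6 × -2 × 0 × 3 = 0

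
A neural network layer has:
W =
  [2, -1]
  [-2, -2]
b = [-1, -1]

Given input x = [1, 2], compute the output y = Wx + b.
y = [-1, -7]

Wx = [2×1 + -1×2, -2×1 + -2×2]
   = [0, -6]
y = Wx + b = [0 + -1, -6 + -1] = [-1, -7]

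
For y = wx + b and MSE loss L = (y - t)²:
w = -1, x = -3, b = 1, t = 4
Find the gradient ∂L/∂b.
∂L/∂b = 0

y = wx + b = (-1)(-3) + 1 = 4
∂L/∂y = 2(y - t) = 2(4 - 4) = 0
∂y/∂b = 1
∂L/∂b = ∂L/∂y · ∂y/∂b = 0 × 1 = 0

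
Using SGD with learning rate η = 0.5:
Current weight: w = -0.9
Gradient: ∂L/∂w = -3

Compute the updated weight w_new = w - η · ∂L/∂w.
w_new = 0.6

w_new = w - η·∂L/∂w = -0.9 - 0.5×(-3) = -0.9 - (-1.5) = 0.6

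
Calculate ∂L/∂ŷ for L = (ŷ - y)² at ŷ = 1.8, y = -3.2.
∂L/∂ŷ = 10.0

∂L/∂ŷ = 2(ŷ - y) = 2(1.8 - -3.2) = 2(5.0) = 10.0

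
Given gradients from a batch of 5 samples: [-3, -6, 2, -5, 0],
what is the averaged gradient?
Average gradient = -2.4

Average = (1/5)(-3 + -6 + 2 + -5 + 0) = -12/5 = -2.4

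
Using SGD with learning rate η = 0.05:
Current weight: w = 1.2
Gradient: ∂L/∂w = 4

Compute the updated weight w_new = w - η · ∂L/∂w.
w_new = 1

w_new = w - η·∂L/∂w = 1.2 - 0.05×(4) = 1.2 - (0.2) = 1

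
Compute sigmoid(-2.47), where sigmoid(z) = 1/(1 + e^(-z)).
0.07799

sigmoid(-2.47) = 1/(1 + e^(2.47)) = 1/(1 + 11.82) = 0.07799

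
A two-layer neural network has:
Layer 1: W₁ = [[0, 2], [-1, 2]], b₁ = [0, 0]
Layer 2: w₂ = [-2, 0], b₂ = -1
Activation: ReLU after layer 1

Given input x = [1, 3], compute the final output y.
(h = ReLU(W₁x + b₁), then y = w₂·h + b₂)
y = -13

Layer 1 pre-activation: z₁ = [6, 5]
After ReLU: h = [6, 5]
Layer 2 output: y = -2×6 + 0×5 + -1 = -13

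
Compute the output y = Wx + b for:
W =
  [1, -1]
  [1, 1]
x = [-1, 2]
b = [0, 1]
y = [-3, 2]

Wx = [1×-1 + -1×2, 1×-1 + 1×2]
   = [-3, 1]
y = Wx + b = [-3 + 0, 1 + 1] = [-3, 2]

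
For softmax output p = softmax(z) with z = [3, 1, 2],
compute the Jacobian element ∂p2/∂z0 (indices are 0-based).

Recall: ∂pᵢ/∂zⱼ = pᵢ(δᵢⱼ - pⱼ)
∂p2/∂z0 = -0.1628

p = softmax(z) = [0.6652, 0.09003, 0.2447]
p2 = 0.2447, p0 = 0.6652

∂p2/∂z0 = -p2 × p0 = -0.2447 × 0.6652 = -0.1628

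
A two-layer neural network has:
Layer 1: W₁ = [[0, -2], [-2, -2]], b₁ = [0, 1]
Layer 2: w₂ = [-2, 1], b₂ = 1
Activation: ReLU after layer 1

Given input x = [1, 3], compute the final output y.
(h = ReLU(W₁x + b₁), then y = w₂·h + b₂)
y = 1

Layer 1 pre-activation: z₁ = [-6, -7]
After ReLU: h = [0, 0]
Layer 2 output: y = -2×0 + 1×0 + 1 = 1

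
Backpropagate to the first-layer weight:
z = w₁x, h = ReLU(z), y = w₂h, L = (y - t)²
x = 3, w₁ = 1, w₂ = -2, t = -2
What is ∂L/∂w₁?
∂L/∂w₁ = 48

Forward pass:
z = w₁x = 1×3 = 3
h = ReLU(3) = 3
y = w₂h = -2×3 = -6

Backward pass:
∂L/∂y = 2(y - t) = 2(-6 - -2) = -8
∂y/∂h = w₂ = -2
∂h/∂z = 1 (ReLU derivative)
∂z/∂w₁ = x = 3

∂L/∂w₁ = -8 × -2 × 1 × 3 = 48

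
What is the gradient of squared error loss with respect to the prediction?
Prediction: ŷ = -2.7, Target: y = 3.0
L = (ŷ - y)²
∂L/∂ŷ = -11.4

∂L/∂ŷ = 2(ŷ - y) = 2(-2.7 - 3.0) = 2(-5.7) = -11.4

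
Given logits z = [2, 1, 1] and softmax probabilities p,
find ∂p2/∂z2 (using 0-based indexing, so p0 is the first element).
∂p2/∂z2 = 0.167

p = softmax(z) = [0.5761, 0.2119, 0.2119]
p2 = 0.2119

∂p2/∂z2 = p2(1 - p2) = 0.2119 × (1 - 0.2119) = 0.167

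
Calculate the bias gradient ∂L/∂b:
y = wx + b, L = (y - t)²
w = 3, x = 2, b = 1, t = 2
∂L/∂b = 10

y = wx + b = (3)(2) + 1 = 7
∂L/∂y = 2(y - t) = 2(7 - 2) = 10
∂y/∂b = 1
∂L/∂b = ∂L/∂y · ∂y/∂b = 10 × 1 = 10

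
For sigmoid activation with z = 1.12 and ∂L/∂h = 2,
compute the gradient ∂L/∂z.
∂L/∂z = 0.371

σ(1.12) = 0.754
σ'(1.12) = σ(1.12)(1 - σ(1.12)) = 0.754 × 0.246 = 0.1855
∂L/∂z = ∂L/∂h · σ'(z) = 2 × 0.1855 = 0.371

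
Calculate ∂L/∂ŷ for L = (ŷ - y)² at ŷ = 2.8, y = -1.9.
∂L/∂ŷ = 9.4

∂L/∂ŷ = 2(ŷ - y) = 2(2.8 - -1.9) = 2(4.7) = 9.4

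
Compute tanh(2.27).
0.9789

tanh(2.27) = (e^(2.27) - e^(-2.27))/(e^(2.27) + e^(-2.27)) = 0.9789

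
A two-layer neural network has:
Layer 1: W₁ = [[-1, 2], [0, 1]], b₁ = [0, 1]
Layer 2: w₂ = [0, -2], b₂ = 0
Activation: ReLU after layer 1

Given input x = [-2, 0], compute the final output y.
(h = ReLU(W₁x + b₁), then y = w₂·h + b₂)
y = -2

Layer 1 pre-activation: z₁ = [2, 1]
After ReLU: h = [2, 1]
Layer 2 output: y = 0×2 + -2×1 + 0 = -2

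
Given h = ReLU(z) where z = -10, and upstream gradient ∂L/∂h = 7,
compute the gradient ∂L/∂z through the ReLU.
∂L/∂z = 0

h = ReLU(-10) = 0
Since z < 0: ∂h/∂z = 0
∂L/∂z = ∂L/∂h · ∂h/∂z = 7 × 0 = 0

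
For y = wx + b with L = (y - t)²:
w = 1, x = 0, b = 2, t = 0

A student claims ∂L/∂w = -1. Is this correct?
Incorrect

y = (1)(0) + 2 = 2
∂L/∂y = 2(y - t) = 2(2 - 0) = 4
∂y/∂w = x = 0
∂L/∂w = 4 × 0 = 0

Claimed value: -1
Incorrect: The correct gradient is 0.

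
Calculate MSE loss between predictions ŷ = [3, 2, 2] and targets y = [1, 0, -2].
MSE = 8

MSE = (1/3)((3-1)² + (2-0)² + (2--2)²) = (1/3)(4 + 4 + 16) = 8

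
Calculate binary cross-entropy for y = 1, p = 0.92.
L = 0.08338

L = -1·log(0.92) - 0·log(0.08) = -log(0.92) = 0.08338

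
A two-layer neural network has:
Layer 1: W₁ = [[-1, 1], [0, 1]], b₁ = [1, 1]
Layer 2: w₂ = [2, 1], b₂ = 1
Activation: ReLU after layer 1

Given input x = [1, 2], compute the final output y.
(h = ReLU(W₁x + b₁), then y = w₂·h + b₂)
y = 8

Layer 1 pre-activation: z₁ = [2, 3]
After ReLU: h = [2, 3]
Layer 2 output: y = 2×2 + 1×3 + 1 = 8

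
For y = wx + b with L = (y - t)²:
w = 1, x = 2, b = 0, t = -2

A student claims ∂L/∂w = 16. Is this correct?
Correct

y = (1)(2) + 0 = 2
∂L/∂y = 2(y - t) = 2(2 - -2) = 8
∂y/∂w = x = 2
∂L/∂w = 8 × 2 = 16

Claimed value: 16
Correct: The correct gradient is 16.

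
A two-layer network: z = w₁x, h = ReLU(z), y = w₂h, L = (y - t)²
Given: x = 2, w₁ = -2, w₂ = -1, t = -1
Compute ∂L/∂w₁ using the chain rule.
∂L/∂w₁ = 0

Forward pass:
z = w₁x = -2×2 = -4
h = ReLU(-4) = 0
y = w₂h = -1×0 = 0

Backward pass:
∂L/∂y = 2(y - t) = 2(0 - -1) = 2
∂y/∂h = w₂ = -1
∂h/∂z = 0 (ReLU derivative)
∂z/∂w₁ = x = 2

∂L/∂w₁ = 2 × -1 × 0 × 2 = 0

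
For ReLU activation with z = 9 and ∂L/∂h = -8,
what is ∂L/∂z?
∂L/∂z = -8

h = ReLU(9) = 9
Since z > 0: ∂h/∂z = 1
∂L/∂z = ∂L/∂h · ∂h/∂z = -8 × 1 = -8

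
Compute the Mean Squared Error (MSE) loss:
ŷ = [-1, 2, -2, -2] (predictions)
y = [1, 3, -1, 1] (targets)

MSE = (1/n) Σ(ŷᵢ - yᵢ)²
MSE = 3.75

MSE = (1/4)((-1-1)² + (2-3)² + (-2--1)² + (-2-1)²) = (1/4)(4 + 1 + 1 + 9) = 3.75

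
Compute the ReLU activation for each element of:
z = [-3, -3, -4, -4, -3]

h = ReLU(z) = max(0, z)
h = [0, 0, 0, 0, 0]

ReLU applied element-wise: max(0,-3)=0, max(0,-3)=0, max(0,-4)=0, max(0,-4)=0, max(0,-3)=0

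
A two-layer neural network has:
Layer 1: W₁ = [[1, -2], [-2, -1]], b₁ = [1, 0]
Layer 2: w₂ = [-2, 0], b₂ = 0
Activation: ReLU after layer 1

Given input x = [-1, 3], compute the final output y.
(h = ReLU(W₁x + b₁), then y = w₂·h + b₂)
y = 0

Layer 1 pre-activation: z₁ = [-6, -1]
After ReLU: h = [0, 0]
Layer 2 output: y = -2×0 + 0×0 + 0 = 0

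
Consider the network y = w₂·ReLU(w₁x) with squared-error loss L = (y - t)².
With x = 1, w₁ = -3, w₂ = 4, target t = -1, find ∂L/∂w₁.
∂L/∂w₁ = 0

Forward pass:
z = w₁x = -3×1 = -3
h = ReLU(-3) = 0
y = w₂h = 4×0 = 0

Backward pass:
∂L/∂y = 2(y - t) = 2(0 - -1) = 2
∂y/∂h = w₂ = 4
∂h/∂z = 0 (ReLU derivative)
∂z/∂w₁ = x = 1

∂L/∂w₁ = 2 × 4 × 0 × 1 = 0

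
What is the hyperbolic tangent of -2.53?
-0.9874

tanh(-2.53) = (e^(-2.53) - e^(2.53))/(e^(-2.53) + e^(2.53)) = -0.9874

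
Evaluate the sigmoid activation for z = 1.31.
0.7875

sigmoid(1.31) = 1/(1 + e^(-1.31)) = 1/(1 + 0.2698) = 0.7875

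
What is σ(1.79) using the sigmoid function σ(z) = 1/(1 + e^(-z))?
0.8569

sigmoid(1.79) = 1/(1 + e^(-1.79)) = 1/(1 + 0.167) = 0.8569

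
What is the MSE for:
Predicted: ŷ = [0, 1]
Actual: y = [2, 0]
MSE = 2.5

MSE = (1/2)((0-2)² + (1-0)²) = (1/2)(4 + 1) = 2.5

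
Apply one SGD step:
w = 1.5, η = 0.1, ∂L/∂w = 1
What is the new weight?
w_new = 1.4

w_new = w - η·∂L/∂w = 1.5 - 0.1×(1) = 1.5 - (0.1) = 1.4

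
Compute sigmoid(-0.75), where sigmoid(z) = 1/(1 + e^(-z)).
0.3208

sigmoid(-0.75) = 1/(1 + e^(0.75)) = 1/(1 + 2.117) = 0.3208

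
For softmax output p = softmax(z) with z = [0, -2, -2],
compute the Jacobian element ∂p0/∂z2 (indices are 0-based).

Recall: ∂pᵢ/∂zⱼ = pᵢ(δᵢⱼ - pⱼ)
∂p0/∂z2 = -0.08382

p = softmax(z) = [0.787, 0.1065, 0.1065]
p0 = 0.787, p2 = 0.1065

∂p0/∂z2 = -p0 × p2 = -0.787 × 0.1065 = -0.08382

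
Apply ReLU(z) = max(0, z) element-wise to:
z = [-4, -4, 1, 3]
h = [0, 0, 1, 3]

ReLU applied element-wise: max(0,-4)=0, max(0,-4)=0, max(0,1)=1, max(0,3)=3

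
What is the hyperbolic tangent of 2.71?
0.9912

tanh(2.71) = (e^(2.71) - e^(-2.71))/(e^(2.71) + e^(-2.71)) = 0.9912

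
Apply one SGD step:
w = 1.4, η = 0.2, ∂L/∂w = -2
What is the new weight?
w_new = 1.8

w_new = w - η·∂L/∂w = 1.4 - 0.2×(-2) = 1.4 - (-0.4) = 1.8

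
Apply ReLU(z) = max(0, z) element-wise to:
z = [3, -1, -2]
h = [3, 0, 0]

ReLU applied element-wise: max(0,3)=3, max(0,-1)=0, max(0,-2)=0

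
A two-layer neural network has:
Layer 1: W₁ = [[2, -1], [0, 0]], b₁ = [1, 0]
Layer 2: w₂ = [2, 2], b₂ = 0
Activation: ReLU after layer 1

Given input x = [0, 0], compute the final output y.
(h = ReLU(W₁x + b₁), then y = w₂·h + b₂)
y = 2

Layer 1 pre-activation: z₁ = [1, 0]
After ReLU: h = [1, 0]
Layer 2 output: y = 2×1 + 2×0 + 0 = 2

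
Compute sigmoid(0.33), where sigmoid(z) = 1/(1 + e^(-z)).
0.5818

sigmoid(0.33) = 1/(1 + e^(-0.33)) = 1/(1 + 0.7189) = 0.5818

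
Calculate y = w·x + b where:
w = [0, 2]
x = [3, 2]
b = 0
y = 4

y = (0)(3) + (2)(2) + 0 = 4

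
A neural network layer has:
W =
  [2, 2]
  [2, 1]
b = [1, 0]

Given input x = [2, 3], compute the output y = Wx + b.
y = [11, 7]

Wx = [2×2 + 2×3, 2×2 + 1×3]
   = [10, 7]
y = Wx + b = [10 + 1, 7 + 0] = [11, 7]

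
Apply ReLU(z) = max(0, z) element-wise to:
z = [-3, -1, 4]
h = [0, 0, 4]

ReLU applied element-wise: max(0,-3)=0, max(0,-1)=0, max(0,4)=4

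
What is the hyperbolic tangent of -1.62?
-0.9246

tanh(-1.62) = (e^(-1.62) - e^(1.62))/(e^(-1.62) + e^(1.62)) = -0.9246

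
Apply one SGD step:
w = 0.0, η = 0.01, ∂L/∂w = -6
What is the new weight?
w_new = 0.06

w_new = w - η·∂L/∂w = 0.0 - 0.01×(-6) = 0.0 - (-0.06) = 0.06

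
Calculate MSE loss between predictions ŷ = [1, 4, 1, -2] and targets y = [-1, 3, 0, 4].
MSE = 10.5

MSE = (1/4)((1--1)² + (4-3)² + (1-0)² + (-2-4)²) = (1/4)(4 + 1 + 1 + 36) = 10.5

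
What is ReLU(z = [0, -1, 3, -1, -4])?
h = [0, 0, 3, 0, 0]

ReLU applied element-wise: max(0,0)=0, max(0,-1)=0, max(0,3)=3, max(0,-1)=0, max(0,-4)=0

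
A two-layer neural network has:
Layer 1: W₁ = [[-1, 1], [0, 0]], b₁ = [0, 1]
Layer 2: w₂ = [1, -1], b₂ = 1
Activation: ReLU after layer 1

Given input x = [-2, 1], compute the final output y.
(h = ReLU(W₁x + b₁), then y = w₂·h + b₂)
y = 3

Layer 1 pre-activation: z₁ = [3, 1]
After ReLU: h = [3, 1]
Layer 2 output: y = 1×3 + -1×1 + 1 = 3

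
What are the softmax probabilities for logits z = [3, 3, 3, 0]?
p = [0.3279, 0.3279, 0.3279, 0.0163]

exp(z) = [20.09, 20.09, 20.09, 1]
Sum = 61.26
p = [0.3279, 0.3279, 0.3279, 0.0163]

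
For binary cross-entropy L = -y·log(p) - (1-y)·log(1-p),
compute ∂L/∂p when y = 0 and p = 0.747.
∂L/∂p = 3.953

∂L/∂p = -y/p + (1-y)/(1-p) = 0 + 1/0.253 = 3.953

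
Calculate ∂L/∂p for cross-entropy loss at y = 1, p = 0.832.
∂L/∂p = -1.202

∂L/∂p = -y/p + (1-y)/(1-p) = -1/0.832 + 0 = -1.202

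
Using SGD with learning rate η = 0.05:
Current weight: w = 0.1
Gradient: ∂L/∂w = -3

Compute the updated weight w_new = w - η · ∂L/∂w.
w_new = 0.25

w_new = w - η·∂L/∂w = 0.1 - 0.05×(-3) = 0.1 - (-0.15) = 0.25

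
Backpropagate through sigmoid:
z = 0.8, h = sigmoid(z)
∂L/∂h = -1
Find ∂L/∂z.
∂L/∂z = -0.2139

σ(0.8) = 0.69
σ'(0.8) = σ(0.8)(1 - σ(0.8)) = 0.69 × 0.31 = 0.2139
∂L/∂z = ∂L/∂h · σ'(z) = -1 × 0.2139 = -0.2139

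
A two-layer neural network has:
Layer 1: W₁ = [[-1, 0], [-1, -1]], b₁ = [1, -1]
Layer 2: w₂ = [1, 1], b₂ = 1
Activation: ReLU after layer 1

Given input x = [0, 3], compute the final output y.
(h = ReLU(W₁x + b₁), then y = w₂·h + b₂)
y = 2

Layer 1 pre-activation: z₁ = [1, -4]
After ReLU: h = [1, 0]
Layer 2 output: y = 1×1 + 1×0 + 1 = 2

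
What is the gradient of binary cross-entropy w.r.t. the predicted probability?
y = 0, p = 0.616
∂L/∂p = 2.604

∂L/∂p = -y/p + (1-y)/(1-p) = 0 + 1/0.384 = 2.604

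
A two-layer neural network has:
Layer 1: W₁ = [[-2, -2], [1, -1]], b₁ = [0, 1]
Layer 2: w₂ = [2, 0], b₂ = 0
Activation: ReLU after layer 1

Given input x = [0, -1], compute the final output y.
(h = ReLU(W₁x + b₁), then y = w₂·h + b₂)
y = 4

Layer 1 pre-activation: z₁ = [2, 2]
After ReLU: h = [2, 2]
Layer 2 output: y = 2×2 + 0×2 + 0 = 4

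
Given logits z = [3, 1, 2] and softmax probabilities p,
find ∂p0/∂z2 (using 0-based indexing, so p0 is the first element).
∂p0/∂z2 = -0.1628

p = softmax(z) = [0.6652, 0.09003, 0.2447]
p0 = 0.6652, p2 = 0.2447

∂p0/∂z2 = -p0 × p2 = -0.6652 × 0.2447 = -0.1628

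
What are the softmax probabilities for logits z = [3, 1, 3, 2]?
p = [0.3995, 0.0541, 0.3995, 0.147]

exp(z) = [20.09, 2.718, 20.09, 7.389]
Sum = 50.28
p = [0.3995, 0.0541, 0.3995, 0.147]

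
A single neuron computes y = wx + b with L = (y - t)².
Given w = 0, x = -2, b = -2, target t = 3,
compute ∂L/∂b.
∂L/∂b = -10

y = wx + b = (0)(-2) + -2 = -2
∂L/∂y = 2(y - t) = 2(-2 - 3) = -10
∂y/∂b = 1
∂L/∂b = ∂L/∂y · ∂y/∂b = -10 × 1 = -10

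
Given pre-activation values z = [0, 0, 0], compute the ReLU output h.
h = [0, 0, 0]

ReLU applied element-wise: max(0,0)=0, max(0,0)=0, max(0,0)=0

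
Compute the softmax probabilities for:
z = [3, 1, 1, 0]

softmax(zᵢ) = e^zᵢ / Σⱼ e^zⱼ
p = [0.7573, 0.1025, 0.1025, 0.0377]

exp(z) = [20.09, 2.718, 2.718, 1]
Sum = 26.52
p = [0.7573, 0.1025, 0.1025, 0.0377]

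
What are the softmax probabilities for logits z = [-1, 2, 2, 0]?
p = [0.0228, 0.4576, 0.4576, 0.0619]

exp(z) = [0.3679, 7.389, 7.389, 1]
Sum = 16.15
p = [0.0228, 0.4576, 0.4576, 0.0619]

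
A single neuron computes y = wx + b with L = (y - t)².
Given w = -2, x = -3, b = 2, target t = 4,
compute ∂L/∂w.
∂L/∂w = -24

y = wx + b = (-2)(-3) + 2 = 8
∂L/∂y = 2(y - t) = 2(8 - 4) = 8
∂y/∂w = x = -3
∂L/∂w = ∂L/∂y · ∂y/∂w = 8 × -3 = -24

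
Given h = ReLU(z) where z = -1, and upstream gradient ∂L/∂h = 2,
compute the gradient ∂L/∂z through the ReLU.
∂L/∂z = 0

h = ReLU(-1) = 0
Since z < 0: ∂h/∂z = 0
∂L/∂z = ∂L/∂h · ∂h/∂z = 2 × 0 = 0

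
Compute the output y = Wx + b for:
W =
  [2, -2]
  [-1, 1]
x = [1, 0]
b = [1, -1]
y = [3, -2]

Wx = [2×1 + -2×0, -1×1 + 1×0]
   = [2, -1]
y = Wx + b = [2 + 1, -1 + -1] = [3, -2]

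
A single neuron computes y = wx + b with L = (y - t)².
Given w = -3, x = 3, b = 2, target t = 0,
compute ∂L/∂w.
∂L/∂w = -42

y = wx + b = (-3)(3) + 2 = -7
∂L/∂y = 2(y - t) = 2(-7 - 0) = -14
∂y/∂w = x = 3
∂L/∂w = ∂L/∂y · ∂y/∂w = -14 × 3 = -42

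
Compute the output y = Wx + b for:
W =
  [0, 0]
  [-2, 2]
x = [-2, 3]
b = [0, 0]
y = [0, 10]

Wx = [0×-2 + 0×3, -2×-2 + 2×3]
   = [0, 10]
y = Wx + b = [0 + 0, 10 + 0] = [0, 10]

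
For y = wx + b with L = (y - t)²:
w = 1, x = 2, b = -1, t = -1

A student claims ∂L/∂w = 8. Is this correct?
Correct

y = (1)(2) + -1 = 1
∂L/∂y = 2(y - t) = 2(1 - -1) = 4
∂y/∂w = x = 2
∂L/∂w = 4 × 2 = 8

Claimed value: 8
Correct: The correct gradient is 8.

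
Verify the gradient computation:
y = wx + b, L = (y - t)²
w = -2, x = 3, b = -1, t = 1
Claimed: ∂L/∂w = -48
Correct

y = (-2)(3) + -1 = -7
∂L/∂y = 2(y - t) = 2(-7 - 1) = -16
∂y/∂w = x = 3
∂L/∂w = -16 × 3 = -48

Claimed value: -48
Correct: The correct gradient is -48.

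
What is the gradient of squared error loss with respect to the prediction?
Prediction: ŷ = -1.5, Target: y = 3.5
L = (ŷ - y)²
∂L/∂ŷ = -10.0

∂L/∂ŷ = 2(ŷ - y) = 2(-1.5 - 3.5) = 2(-5.0) = -10.0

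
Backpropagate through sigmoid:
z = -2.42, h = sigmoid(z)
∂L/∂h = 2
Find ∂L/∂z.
∂L/∂z = 0.15

σ(-2.42) = 0.08166
σ'(-2.42) = σ(-2.42)(1 - σ(-2.42)) = 0.08166 × 0.9183 = 0.07499
∂L/∂z = ∂L/∂h · σ'(z) = 2 × 0.07499 = 0.15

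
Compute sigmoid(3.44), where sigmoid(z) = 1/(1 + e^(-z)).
0.9689

sigmoid(3.44) = 1/(1 + e^(-3.44)) = 1/(1 + 0.03206) = 0.9689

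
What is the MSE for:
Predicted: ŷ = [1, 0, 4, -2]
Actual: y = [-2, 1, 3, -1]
MSE = 3

MSE = (1/4)((1--2)² + (0-1)² + (4-3)² + (-2--1)²) = (1/4)(9 + 1 + 1 + 1) = 3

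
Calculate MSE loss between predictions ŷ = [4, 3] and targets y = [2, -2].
MSE = 14.5

MSE = (1/2)((4-2)² + (3--2)²) = (1/2)(4 + 25) = 14.5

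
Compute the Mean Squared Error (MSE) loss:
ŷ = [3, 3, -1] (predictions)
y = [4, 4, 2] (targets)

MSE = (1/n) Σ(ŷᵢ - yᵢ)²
MSE = 3.667

MSE = (1/3)((3-4)² + (3-4)² + (-1-2)²) = (1/3)(1 + 1 + 9) = 3.667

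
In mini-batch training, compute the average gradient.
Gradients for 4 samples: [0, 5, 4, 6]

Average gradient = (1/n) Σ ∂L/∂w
Average gradient = 3.75

Average = (1/4)(0 + 5 + 4 + 6) = 15/4 = 3.75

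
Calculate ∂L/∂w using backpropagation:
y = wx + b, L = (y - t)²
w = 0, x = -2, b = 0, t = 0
∂L/∂w = 0

y = wx + b = (0)(-2) + 0 = 0
∂L/∂y = 2(y - t) = 2(0 - 0) = 0
∂y/∂w = x = -2
∂L/∂w = ∂L/∂y · ∂y/∂w = 0 × -2 = 0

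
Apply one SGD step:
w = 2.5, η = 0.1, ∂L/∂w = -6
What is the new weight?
w_new = 3.1

w_new = w - η·∂L/∂w = 2.5 - 0.1×(-6) = 2.5 - (-0.6) = 3.1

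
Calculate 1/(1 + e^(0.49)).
0.3799

sigmoid(-0.49) = 1/(1 + e^(0.49)) = 1/(1 + 1.632) = 0.3799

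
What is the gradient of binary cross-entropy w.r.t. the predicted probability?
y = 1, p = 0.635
∂L/∂p = -1.575

∂L/∂p = -y/p + (1-y)/(1-p) = -1/0.635 + 0 = -1.575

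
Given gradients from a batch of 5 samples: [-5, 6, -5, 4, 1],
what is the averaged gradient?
Average gradient = 0.2

Average = (1/5)(-5 + 6 + -5 + 4 + 1) = 1/5 = 0.2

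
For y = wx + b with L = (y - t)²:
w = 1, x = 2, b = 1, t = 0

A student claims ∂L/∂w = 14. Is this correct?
Incorrect

y = (1)(2) + 1 = 3
∂L/∂y = 2(y - t) = 2(3 - 0) = 6
∂y/∂w = x = 2
∂L/∂w = 6 × 2 = 12

Claimed value: 14
Incorrect: The correct gradient is 12.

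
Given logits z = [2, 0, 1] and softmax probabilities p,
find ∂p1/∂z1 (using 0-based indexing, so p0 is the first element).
∂p1/∂z1 = 0.08193

p = softmax(z) = [0.6652, 0.09003, 0.2447]
p1 = 0.09003

∂p1/∂z1 = p1(1 - p1) = 0.09003 × (1 - 0.09003) = 0.08193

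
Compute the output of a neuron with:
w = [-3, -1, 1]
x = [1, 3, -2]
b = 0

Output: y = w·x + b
y = -8

y = (-3)(1) + (-1)(3) + (1)(-2) + 0 = -8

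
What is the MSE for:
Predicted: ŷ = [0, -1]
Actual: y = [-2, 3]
MSE = 10

MSE = (1/2)((0--2)² + (-1-3)²) = (1/2)(4 + 16) = 10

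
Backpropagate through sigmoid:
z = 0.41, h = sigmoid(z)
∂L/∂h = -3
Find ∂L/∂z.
∂L/∂z = -0.7193

σ(0.41) = 0.6011
σ'(0.41) = σ(0.41)(1 - σ(0.41)) = 0.6011 × 0.3989 = 0.2398
∂L/∂z = ∂L/∂h · σ'(z) = -3 × 0.2398 = -0.7193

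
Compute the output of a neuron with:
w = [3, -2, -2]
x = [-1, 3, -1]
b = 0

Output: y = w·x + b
y = -7

y = (3)(-1) + (-2)(3) + (-2)(-1) + 0 = -7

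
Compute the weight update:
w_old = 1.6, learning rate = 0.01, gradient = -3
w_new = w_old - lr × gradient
w_new = 1.63

w_new = w - η·∂L/∂w = 1.6 - 0.01×(-3) = 1.6 - (-0.03) = 1.63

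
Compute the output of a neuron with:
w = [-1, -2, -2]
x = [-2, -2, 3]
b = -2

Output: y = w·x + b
y = -2

y = (-1)(-2) + (-2)(-2) + (-2)(3) + -2 = -2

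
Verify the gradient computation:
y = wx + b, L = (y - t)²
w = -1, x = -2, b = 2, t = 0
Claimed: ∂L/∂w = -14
Incorrect

y = (-1)(-2) + 2 = 4
∂L/∂y = 2(y - t) = 2(4 - 0) = 8
∂y/∂w = x = -2
∂L/∂w = 8 × -2 = -16

Claimed value: -14
Incorrect: The correct gradient is -16.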